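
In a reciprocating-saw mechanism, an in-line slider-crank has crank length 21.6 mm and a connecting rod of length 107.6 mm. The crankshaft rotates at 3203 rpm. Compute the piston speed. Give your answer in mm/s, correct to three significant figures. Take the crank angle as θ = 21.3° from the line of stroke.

ω = 2π·3203/60 = 335.4 rad/s
For an in-line slider-crank, x = r cosθ + √(L² − r² sin²θ), so v = −rω sinθ·[1 + r cosθ/√(L² − r² sin²θ)].
With r = 0.0216 m, L = 0.1076 m, θ = 21.3°: √(L² − r² sin²θ) = 0.10731 m.
v = −0.0216·335.4·0.36325·[1 + 0.0216·0.93169/0.10731] = -3.1253 m/s.
|v| = 3.1253 m/s = 3125.3 mm/s.

3130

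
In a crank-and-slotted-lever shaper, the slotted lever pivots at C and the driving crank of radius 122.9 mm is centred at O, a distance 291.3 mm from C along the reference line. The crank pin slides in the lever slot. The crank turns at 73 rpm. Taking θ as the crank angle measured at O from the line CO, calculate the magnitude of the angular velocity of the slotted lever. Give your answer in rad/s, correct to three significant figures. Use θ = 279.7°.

1.44

ω = 7.645 rad/s (from 73 rpm).
Crank pin A relative to C: A = (d + r cosθ, r sinθ); lever angle φ = atan2(r sinθ, d + r cosθ).
Differentiating tanφ: φ̇ = rω(d cosθ + r)/(d² + r² + 2dr cosθ).
d² + r² + 2dr cosθ = |CA|² = 0.112024 m²;  d cosθ + r = +0.17198 m.
|ω_lever| = |0.1229·7.645·+0.17198| / 0.112024 = 1.4424 rad/s.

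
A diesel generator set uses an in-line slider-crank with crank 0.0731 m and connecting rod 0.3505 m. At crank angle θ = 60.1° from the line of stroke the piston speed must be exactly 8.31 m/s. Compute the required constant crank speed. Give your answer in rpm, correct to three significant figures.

For an in-line slider-crank, |v_piston| = rω|sinθ|·[1 + r cosθ/√(L² − r² sin²θ)].
With r = 0.0731 m, L = 0.3505 m, θ = 60.1°: the bracketed kinematic factor |dx/dθ| = 0.070069 m.
ω = v/|dx/dθ| = 8.31/0.070069 = 118.6 rad/s.
N = 60ω/(2π) = 1132.5 rpm.

1130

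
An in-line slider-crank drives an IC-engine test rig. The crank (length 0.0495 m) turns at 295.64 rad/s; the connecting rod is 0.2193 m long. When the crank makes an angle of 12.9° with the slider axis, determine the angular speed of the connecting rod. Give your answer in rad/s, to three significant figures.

ω = 295.6 rad/s
The rod makes angle φ with the slider axis where L sinφ = r sinθ; differentiating, L cosφ·φ̇ = r ω cosθ.
L cosφ = √(L² − r² sin²θ) = 0.21902 m.
|ω_rod| = r ω |cosθ| / √(L² − r² sin²θ) = 0.0495·295.6·0.97476/0.21902 = 65.13 rad/s.

65.1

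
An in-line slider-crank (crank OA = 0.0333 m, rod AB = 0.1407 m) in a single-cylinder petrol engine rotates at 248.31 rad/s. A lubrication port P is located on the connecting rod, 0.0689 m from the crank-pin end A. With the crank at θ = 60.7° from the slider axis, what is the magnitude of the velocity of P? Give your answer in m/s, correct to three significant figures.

ω = 248.3 rad/s.  Crank-pin speed |V_A| = rω = 8.2687 m/s, perpendicular to OA.
Rod angle: sinφ = −(r/L) sinθ ⇒ φ = -11.911°; ω_rod = −rω cosθ/√(L²−r²sin²θ) = -29.393 rad/s.
V_P = V_A + ω_rod × AP, with AP = 0.0689 m along the rod.
Components: V_Px = −rω sinθ − a·ω_rod·sinφ = -7.6289 m/s;  V_Py = rω cosθ + a·ω_rod·cosφ = +2.065 m/s.
|V_P| = √(V_Px² + V_Py²) = 7.9034 m/s.

7.90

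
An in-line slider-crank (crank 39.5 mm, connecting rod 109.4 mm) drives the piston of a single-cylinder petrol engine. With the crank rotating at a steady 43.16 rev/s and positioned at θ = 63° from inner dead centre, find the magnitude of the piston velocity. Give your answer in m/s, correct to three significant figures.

11.2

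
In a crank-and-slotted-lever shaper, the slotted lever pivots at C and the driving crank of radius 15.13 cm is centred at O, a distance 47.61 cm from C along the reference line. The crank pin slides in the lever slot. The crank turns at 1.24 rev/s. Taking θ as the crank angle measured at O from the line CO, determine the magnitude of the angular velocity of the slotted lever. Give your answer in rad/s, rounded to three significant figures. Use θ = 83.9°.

ω = 7.791 rad/s (from 1.24 rev/s).
Crank pin A relative to C: A = (d + r cosθ, r sinθ); lever angle φ = atan2(r sinθ, d + r cosθ).
Differentiating tanφ: φ̇ = rω(d cosθ + r)/(d² + r² + 2dr cosθ).
d² + r² + 2dr cosθ = |CA|² = 0.264872 m²;  d cosθ + r = +0.20189 m.
|ω_lever| = |0.1513·7.791·+0.20189| / 0.264872 = 0.89851 rad/s.

0.899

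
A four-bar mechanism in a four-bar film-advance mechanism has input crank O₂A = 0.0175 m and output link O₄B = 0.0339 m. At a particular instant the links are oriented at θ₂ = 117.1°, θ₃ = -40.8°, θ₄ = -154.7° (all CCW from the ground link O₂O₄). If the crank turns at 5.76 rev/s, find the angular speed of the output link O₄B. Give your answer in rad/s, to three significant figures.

ω₂ = 36.19 rad/s (from 5.76 rev/s).
Differentiating the loop-closure r₂e^{iθ₂}+r₃e^{iθ₃}=r₁+r₄e^{iθ₄} gives r₂ω₂e^{iθ₂}+r₃ω₃e^{iθ₃}=r₄ω₄e^{iθ₄}.
Eliminating the other unknown: ω₄ = r₂ω₂ sin(θ₂−θ₃) / [r₄ sin(θ₄−θ₃)].
Numerator sine = +0.37622; denominator sine = -0.91425.
Result = 0.0175·36.19·(+0.37622) / (0.0339·(-0.91425)) = -7.6881 rad/s; magnitude 7.6881 rad/s.

7.69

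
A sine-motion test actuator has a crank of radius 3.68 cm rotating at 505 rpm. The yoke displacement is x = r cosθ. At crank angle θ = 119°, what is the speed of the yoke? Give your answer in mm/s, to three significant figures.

1700

ω = 52.88 rad/s (from 505 rpm).
x = r cosθ ⇒ ẋ = −rω sinθ.
|v| = rω|sinθ| = 0.0368·52.88·|sin 119°| = 1.7021 m/s = 1702.1 mm/s.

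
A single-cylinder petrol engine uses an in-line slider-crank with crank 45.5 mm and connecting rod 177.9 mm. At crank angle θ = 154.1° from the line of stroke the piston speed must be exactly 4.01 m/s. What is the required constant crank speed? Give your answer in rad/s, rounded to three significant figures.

263

For an in-line slider-crank, |v_piston| = rω|sinθ|·[1 + r cosθ/√(L² − r² sin²θ)].
With r = 0.0455 m, L = 0.1779 m, θ = 154.1°: the bracketed kinematic factor |dx/dθ| = 0.015273 m.
ω = v/|dx/dθ| = 4.01/0.015273 = 262.55 rad/s.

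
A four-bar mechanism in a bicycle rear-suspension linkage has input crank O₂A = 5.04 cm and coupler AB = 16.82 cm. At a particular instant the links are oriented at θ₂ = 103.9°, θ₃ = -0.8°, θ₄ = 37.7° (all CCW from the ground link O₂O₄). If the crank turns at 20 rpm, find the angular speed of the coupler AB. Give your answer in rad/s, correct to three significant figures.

0.922

ω₂ = 2.094 rad/s (from 20 rpm).
Differentiating the loop-closure r₂e^{iθ₂}+r₃e^{iθ₃}=r₁+r₄e^{iθ₄} gives r₂ω₂e^{iθ₂}+r₃ω₃e^{iθ₃}=r₄ω₄e^{iθ₄}.
Eliminating the other unknown: ω₃ = r₂ω₂ sin(θ₄−θ₂) / [r₃ sin(θ₃−θ₄)].
Numerator sine = -0.91496; denominator sine = -0.62251.
Result = 0.0504·2.094·(-0.91496) / (0.1682·(-0.62251)) = +0.92239 rad/s; magnitude 0.92239 rad/s.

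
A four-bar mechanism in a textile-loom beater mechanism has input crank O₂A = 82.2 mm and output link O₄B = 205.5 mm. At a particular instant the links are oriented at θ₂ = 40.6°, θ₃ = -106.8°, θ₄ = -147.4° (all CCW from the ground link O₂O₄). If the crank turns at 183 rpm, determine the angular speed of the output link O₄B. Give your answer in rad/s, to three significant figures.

ω₂ = 19.16 rad/s (from 183 rpm).
Differentiating the loop-closure r₂e^{iθ₂}+r₃e^{iθ₃}=r₁+r₄e^{iθ₄} gives r₂ω₂e^{iθ₂}+r₃ω₃e^{iθ₃}=r₄ω₄e^{iθ₄}.
Eliminating the other unknown: ω₄ = r₂ω₂ sin(θ₂−θ₃) / [r₄ sin(θ₄−θ₃)].
Numerator sine = +0.53877; denominator sine = -0.65077.
Result = 0.0822·19.16·(+0.53877) / (0.2055·(-0.65077)) = -6.3462 rad/s; magnitude 6.3462 rad/s.

6.35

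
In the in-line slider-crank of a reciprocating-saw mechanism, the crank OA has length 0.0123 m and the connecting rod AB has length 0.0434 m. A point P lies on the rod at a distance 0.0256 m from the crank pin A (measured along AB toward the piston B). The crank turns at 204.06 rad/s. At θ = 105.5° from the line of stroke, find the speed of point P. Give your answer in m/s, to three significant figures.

ω = 204.1 rad/s.  Crank-pin speed |V_A| = rω = 2.5099 m/s, perpendicular to OA.
Rod angle: sinφ = −(r/L) sinθ ⇒ φ = -15.849°; ω_rod = −rω cosθ/√(L²−r²sin²θ) = +16.066 rad/s.
V_P = V_A + ω_rod × AP, with AP = 0.0256 m along the rod.
Components: V_Px = −rω sinθ − a·ω_rod·sinφ = -2.3063 m/s;  V_Py = rω cosθ + a·ω_rod·cosφ = -0.2751 m/s.
|V_P| = √(V_Px² + V_Py²) = 2.3227 m/s.

2.32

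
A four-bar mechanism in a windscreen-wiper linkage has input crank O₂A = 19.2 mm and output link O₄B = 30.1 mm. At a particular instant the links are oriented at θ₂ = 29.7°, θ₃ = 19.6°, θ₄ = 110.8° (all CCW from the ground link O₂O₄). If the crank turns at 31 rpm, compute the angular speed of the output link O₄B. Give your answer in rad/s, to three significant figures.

ω₂ = 3.246 rad/s (from 31 rpm).
Differentiating the loop-closure r₂e^{iθ₂}+r₃e^{iθ₃}=r₁+r₄e^{iθ₄} gives r₂ω₂e^{iθ₂}+r₃ω₃e^{iθ₃}=r₄ω₄e^{iθ₄}.
Eliminating the other unknown: ω₄ = r₂ω₂ sin(θ₂−θ₃) / [r₄ sin(θ₄−θ₃)].
Numerator sine = +0.17537; denominator sine = +0.99978.
Result = 0.0192·3.246·(+0.17537) / (0.0301·(+0.99978)) = +0.36322 rad/s; magnitude 0.36322 rad/s.

0.363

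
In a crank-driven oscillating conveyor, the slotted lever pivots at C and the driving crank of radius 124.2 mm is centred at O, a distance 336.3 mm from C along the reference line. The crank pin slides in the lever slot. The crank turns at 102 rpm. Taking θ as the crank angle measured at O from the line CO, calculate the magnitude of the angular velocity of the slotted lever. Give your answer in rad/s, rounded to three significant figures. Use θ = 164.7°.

5.54

ω = 10.68 rad/s (from 102 rpm).
Crank pin A relative to C: A = (d + r cosθ, r sinθ); lever angle φ = atan2(r sinθ, d + r cosθ).
Differentiating tanφ: φ̇ = rω(d cosθ + r)/(d² + r² + 2dr cosθ).
d² + r² + 2dr cosθ = |CA|² = 0.0479472 m²;  d cosθ + r = -0.20018 m.
|ω_lever| = |0.1242·10.68·-0.20018| / 0.0479472 = 5.5387 rad/s.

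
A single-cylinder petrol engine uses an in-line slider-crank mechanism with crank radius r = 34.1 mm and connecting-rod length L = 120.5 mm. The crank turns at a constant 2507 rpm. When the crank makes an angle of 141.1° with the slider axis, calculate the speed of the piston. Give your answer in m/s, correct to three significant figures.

ω = 2π·2507/60 = 262.5 rad/s
For an in-line slider-crank, x = r cosθ + √(L² − r² sin²θ), so v = −rω sinθ·[1 + r cosθ/√(L² − r² sin²θ)].
With r = 0.0341 m, L = 0.1205 m, θ = 141.1°: √(L² − r² sin²θ) = 0.11858 m.
v = −0.0341·262.5·0.62796·[1 + 0.0341·-0.77824/0.11858] = -4.3636 m/s.
|v| = 4.3636 m/s.

4.36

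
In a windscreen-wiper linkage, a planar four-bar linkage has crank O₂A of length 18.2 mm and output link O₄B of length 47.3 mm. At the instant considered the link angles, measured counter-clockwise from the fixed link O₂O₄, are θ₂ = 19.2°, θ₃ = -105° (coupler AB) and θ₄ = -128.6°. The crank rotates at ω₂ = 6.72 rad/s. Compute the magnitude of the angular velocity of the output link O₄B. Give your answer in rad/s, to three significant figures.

5.34

ω₂ = 6.72 rad/s
Differentiating the loop-closure r₂e^{iθ₂}+r₃e^{iθ₃}=r₁+r₄e^{iθ₄} gives r₂ω₂e^{iθ₂}+r₃ω₃e^{iθ₃}=r₄ω₄e^{iθ₄}.
Eliminating the other unknown: ω₄ = r₂ω₂ sin(θ₂−θ₃) / [r₄ sin(θ₄−θ₃)].
Numerator sine = +0.82708; denominator sine = -0.40035.
Result = 0.0182·6.72·(+0.82708) / (0.0473·(-0.40035)) = -5.3418 rad/s; magnitude 5.3418 rad/s.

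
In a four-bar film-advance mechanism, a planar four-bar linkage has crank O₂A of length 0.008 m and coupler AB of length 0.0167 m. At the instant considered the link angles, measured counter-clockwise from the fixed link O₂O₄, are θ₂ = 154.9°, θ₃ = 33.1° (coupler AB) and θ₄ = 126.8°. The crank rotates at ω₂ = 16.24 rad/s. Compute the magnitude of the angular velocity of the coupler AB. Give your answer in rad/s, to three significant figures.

3.67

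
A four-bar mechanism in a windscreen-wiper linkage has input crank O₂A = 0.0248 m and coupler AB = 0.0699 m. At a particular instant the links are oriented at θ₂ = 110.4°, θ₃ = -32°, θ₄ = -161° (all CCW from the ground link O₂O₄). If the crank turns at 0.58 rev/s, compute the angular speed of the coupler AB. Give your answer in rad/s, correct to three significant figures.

1.66

ω₂ = 3.644 rad/s (from 0.58 rev/s).
Differentiating the loop-closure r₂e^{iθ₂}+r₃e^{iθ₃}=r₁+r₄e^{iθ₄} gives r₂ω₂e^{iθ₂}+r₃ω₃e^{iθ₃}=r₄ω₄e^{iθ₄}.
Eliminating the other unknown: ω₃ = r₂ω₂ sin(θ₄−θ₂) / [r₃ sin(θ₃−θ₄)].
Numerator sine = +0.99970; denominator sine = +0.77715.
Result = 0.0248·3.644·(+0.99970) / (0.0699·(+0.77715)) = +1.6632 rad/s; magnitude 1.6632 rad/s.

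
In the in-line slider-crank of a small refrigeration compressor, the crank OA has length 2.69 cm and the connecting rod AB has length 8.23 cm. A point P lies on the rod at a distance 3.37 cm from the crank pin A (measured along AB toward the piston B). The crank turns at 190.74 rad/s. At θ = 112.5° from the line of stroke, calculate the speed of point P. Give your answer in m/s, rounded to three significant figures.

4.63

ω = 190.7 rad/s.  Crank-pin speed |V_A| = rω = 5.1309 m/s, perpendicular to OA.
Rod angle: sinφ = −(r/L) sinθ ⇒ φ = -17.576°; ω_rod = −rω cosθ/√(L²−r²sin²θ) = +25.026 rad/s.
V_P = V_A + ω_rod × AP, with AP = 0.0337 m along the rod.
Components: V_Px = −rω sinθ − a·ω_rod·sinφ = -4.4857 m/s;  V_Py = rω cosθ + a·ω_rod·cosφ = -1.1595 m/s.
|V_P| = √(V_Px² + V_Py²) = 4.6331 m/s.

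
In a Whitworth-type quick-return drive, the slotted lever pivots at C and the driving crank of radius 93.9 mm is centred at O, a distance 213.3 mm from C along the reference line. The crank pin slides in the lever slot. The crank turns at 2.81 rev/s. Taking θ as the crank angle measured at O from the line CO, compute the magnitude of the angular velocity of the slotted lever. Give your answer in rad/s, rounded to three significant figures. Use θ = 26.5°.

5.24

ω = 17.66 rad/s (from 2.81 rev/s).
Crank pin A relative to C: A = (d + r cosθ, r sinθ); lever angle φ = atan2(r sinθ, d + r cosθ).
Differentiating tanφ: φ̇ = rω(d cosθ + r)/(d² + r² + 2dr cosθ).
d² + r² + 2dr cosθ = |CA|² = 0.0901631 m²;  d cosθ + r = +0.28479 m.
|ω_lever| = |0.0939·17.66·+0.28479| / 0.0901631 = 5.2366 rad/s.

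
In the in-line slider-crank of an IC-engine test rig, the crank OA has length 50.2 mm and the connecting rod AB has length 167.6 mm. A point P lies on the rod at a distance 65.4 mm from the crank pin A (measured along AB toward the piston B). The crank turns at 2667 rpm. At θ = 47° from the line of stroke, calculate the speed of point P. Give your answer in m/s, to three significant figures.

ω = 279.3 rad/s.  Crank-pin speed |V_A| = rω = 14.02 m/s, perpendicular to OA.
Rod angle: sinφ = −(r/L) sinθ ⇒ φ = -12.654°; ω_rod = −rω cosθ/√(L²−r²sin²θ) = -58.471 rad/s.
V_P = V_A + ω_rod × AP, with AP = 0.0654 m along the rod.
Components: V_Px = −rω sinθ − a·ω_rod·sinφ = -11.091 m/s;  V_Py = rω cosθ + a·ω_rod·cosφ = +5.8306 m/s.
|V_P| = √(V_Px² + V_Py²) = 12.531 m/s.

12.5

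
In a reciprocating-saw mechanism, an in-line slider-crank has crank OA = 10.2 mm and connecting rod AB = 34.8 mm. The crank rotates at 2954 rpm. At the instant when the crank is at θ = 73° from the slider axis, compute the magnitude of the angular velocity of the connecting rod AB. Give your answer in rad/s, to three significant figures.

ω = 309.3 rad/s (converted from 2954 rpm).
The rod makes angle φ with the slider axis where L sinφ = r sinθ; differentiating, L cosφ·φ̇ = r ω cosθ.
L cosφ = √(L² − r² sin²θ) = 0.033405 m.
|ω_rod| = r ω |cosθ| / √(L² − r² sin²θ) = 0.0102·309.3·0.29237/0.033405 = 27.616 rad/s.

27.6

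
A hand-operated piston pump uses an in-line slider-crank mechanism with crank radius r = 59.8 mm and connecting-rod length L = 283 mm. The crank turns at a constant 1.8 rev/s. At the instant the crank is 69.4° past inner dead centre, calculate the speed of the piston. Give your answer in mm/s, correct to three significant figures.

681

ω = 2π·1.8 = 11.31 rad/s
For an in-line slider-crank, x = r cosθ + √(L² − r² sin²θ), so v = −rω sinθ·[1 + r cosθ/√(L² − r² sin²θ)].
With r = 0.0598 m, L = 0.283 m, θ = 69.4°: √(L² − r² sin²θ) = 0.27741 m.
v = −0.0598·11.31·0.93606·[1 + 0.0598·0.35184/0.27741] = -0.68109 m/s.
|v| = 0.68109 m/s = 681.09 mm/s.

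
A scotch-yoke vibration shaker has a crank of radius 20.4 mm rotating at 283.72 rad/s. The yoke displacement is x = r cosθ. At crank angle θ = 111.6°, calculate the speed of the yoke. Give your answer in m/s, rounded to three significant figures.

5.38

ω = 283.7 rad/s
x = r cosθ ⇒ ẋ = −rω sinθ.
|v| = rω|sinθ| = 0.0204·283.7·|sin 111.6°| = 5.3814 m/s.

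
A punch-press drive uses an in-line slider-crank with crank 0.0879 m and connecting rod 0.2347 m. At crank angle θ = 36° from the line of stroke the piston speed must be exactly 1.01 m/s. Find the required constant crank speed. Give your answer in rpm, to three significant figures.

142

For an in-line slider-crank, |v_piston| = rω|sinθ|·[1 + r cosθ/√(L² − r² sin²θ)].
With r = 0.0879 m, L = 0.2347 m, θ = 36°: the bracketed kinematic factor |dx/dθ| = 0.067715 m.
ω = v/|dx/dθ| = 1.01/0.067715 = 14.916 rad/s.
N = 60ω/(2π) = 142.43 rpm.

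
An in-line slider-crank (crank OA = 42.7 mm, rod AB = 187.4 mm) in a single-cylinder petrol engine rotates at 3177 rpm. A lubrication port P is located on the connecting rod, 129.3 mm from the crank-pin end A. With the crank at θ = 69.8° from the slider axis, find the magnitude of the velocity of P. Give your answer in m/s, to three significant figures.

ω = 332.7 rad/s.  Crank-pin speed |V_A| = rω = 14.206 m/s, perpendicular to OA.
Rod angle: sinφ = −(r/L) sinθ ⇒ φ = -12.347°; ω_rod = −rω cosθ/√(L²−r²sin²θ) = -26.796 rad/s.
V_P = V_A + ω_rod × AP, with AP = 0.1293 m along the rod.
Components: V_Px = −rω sinθ − a·ω_rod·sinφ = -14.073 m/s;  V_Py = rω cosθ + a·ω_rod·cosφ = +1.5208 m/s.
|V_P| = √(V_Px² + V_Py²) = 14.155 m/s.

14.2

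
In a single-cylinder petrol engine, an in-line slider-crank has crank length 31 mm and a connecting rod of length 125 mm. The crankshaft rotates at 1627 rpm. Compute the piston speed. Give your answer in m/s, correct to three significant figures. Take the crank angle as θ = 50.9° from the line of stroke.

4.75

ω = 2π·1627/60 = 170.4 rad/s
For an in-line slider-crank, x = r cosθ + √(L² − r² sin²θ), so v = −rω sinθ·[1 + r cosθ/√(L² − r² sin²θ)].
With r = 0.031 m, L = 0.125 m, θ = 50.9°: √(L² − r² sin²θ) = 0.12266 m.
v = −0.031·170.4·0.77605·[1 + 0.031·0.63068/0.12266] = -4.7522 m/s.
|v| = 4.7522 m/s.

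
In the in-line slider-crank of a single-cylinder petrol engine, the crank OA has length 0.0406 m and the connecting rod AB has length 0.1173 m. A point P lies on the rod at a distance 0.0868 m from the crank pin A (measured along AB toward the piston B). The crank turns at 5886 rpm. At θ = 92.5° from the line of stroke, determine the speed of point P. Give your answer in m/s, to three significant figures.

24.7

ω = 616.4 rad/s.  Crank-pin speed |V_A| = rω = 25.025 m/s, perpendicular to OA.
Rod angle: sinφ = −(r/L) sinθ ⇒ φ = -20.230°; ω_rod = −rω cosθ/√(L²−r²sin²θ) = +9.9177 rad/s.
V_P = V_A + ω_rod × AP, with AP = 0.0868 m along the rod.
Components: V_Px = −rω sinθ − a·ω_rod·sinφ = -24.704 m/s;  V_Py = rω cosθ + a·ω_rod·cosφ = -0.28383 m/s.
|V_P| = √(V_Px² + V_Py²) = 24.705 m/s.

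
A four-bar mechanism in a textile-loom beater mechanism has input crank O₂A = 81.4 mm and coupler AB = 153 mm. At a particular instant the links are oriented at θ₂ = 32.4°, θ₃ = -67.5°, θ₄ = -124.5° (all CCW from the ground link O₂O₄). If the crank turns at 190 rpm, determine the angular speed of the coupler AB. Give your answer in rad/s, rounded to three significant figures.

4.95

ω₂ = 19.9 rad/s (from 190 rpm).
Differentiating the loop-closure r₂e^{iθ₂}+r₃e^{iθ₃}=r₁+r₄e^{iθ₄} gives r₂ω₂e^{iθ₂}+r₃ω₃e^{iθ₃}=r₄ω₄e^{iθ₄}.
Eliminating the other unknown: ω₃ = r₂ω₂ sin(θ₄−θ₂) / [r₃ sin(θ₃−θ₄)].
Numerator sine = -0.39234; denominator sine = +0.83867.
Result = 0.0814·19.9·(-0.39234) / (0.153·(+0.83867)) = -4.952 rad/s; magnitude 4.952 rad/s.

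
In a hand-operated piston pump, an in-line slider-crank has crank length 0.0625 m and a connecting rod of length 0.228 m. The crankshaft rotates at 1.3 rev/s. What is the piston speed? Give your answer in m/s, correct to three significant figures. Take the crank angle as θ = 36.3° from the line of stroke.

0.370

ω = 2π·1.3 = 8.168 rad/s
For an in-line slider-crank, x = r cosθ + √(L² − r² sin²θ), so v = −rω sinθ·[1 + r cosθ/√(L² − r² sin²θ)].
With r = 0.0625 m, L = 0.228 m, θ = 36.3°: √(L² − r² sin²θ) = 0.22498 m.
v = −0.0625·8.168·0.59201·[1 + 0.0625·0.80593/0.22498] = -0.36989 m/s.
|v| = 0.36989 m/s.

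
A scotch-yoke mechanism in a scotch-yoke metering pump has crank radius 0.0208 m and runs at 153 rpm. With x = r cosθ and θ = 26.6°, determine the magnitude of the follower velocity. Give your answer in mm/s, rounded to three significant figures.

149

ω = 16.02 rad/s (from 153 rpm).
x = r cosθ ⇒ ẋ = −rω sinθ.
|v| = rω|sinθ| = 0.0208·16.02·|sin 26.6°| = 0.14922 m/s = 149.22 mm/s.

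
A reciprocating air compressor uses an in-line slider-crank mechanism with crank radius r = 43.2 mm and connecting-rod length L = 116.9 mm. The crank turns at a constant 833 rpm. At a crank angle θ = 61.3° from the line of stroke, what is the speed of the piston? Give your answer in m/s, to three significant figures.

ω = 2π·833/60 = 87.23 rad/s
For an in-line slider-crank, x = r cosθ + √(L² − r² sin²θ), so v = −rω sinθ·[1 + r cosθ/√(L² − r² sin²θ)].
With r = 0.0432 m, L = 0.1169 m, θ = 61.3°: √(L² − r² sin²θ) = 0.11059 m.
v = −0.0432·87.23·0.87715·[1 + 0.0432·0.48022/0.11059] = -3.9255 m/s.
|v| = 3.9255 m/s.

3.93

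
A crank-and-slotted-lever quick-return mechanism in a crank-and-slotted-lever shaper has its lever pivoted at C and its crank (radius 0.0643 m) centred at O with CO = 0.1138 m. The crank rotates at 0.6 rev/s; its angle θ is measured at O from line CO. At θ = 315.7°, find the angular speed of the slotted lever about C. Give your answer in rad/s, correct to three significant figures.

1.28

ω = 3.77 rad/s (from 0.6 rev/s).
Crank pin A relative to C: A = (d + r cosθ, r sinθ); lever angle φ = atan2(r sinθ, d + r cosθ).
Differentiating tanφ: φ̇ = rω(d cosθ + r)/(d² + r² + 2dr cosθ).
d² + r² + 2dr cosθ = |CA|² = 0.0275589 m²;  d cosθ + r = +0.14575 m.
|ω_lever| = |0.0643·3.77·+0.14575| / 0.0275589 = 1.282 rad/s.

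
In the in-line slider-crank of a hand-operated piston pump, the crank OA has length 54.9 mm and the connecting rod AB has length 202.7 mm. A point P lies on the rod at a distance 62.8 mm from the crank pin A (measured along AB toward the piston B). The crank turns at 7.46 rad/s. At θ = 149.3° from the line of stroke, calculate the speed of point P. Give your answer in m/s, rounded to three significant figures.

ω = 7.46 rad/s.  Crank-pin speed |V_A| = rω = 0.40955 m/s, perpendicular to OA.
Rod angle: sinφ = −(r/L) sinθ ⇒ φ = -7.948°; ω_rod = −rω cosθ/√(L²−r²sin²θ) = +1.7542 rad/s.
V_P = V_A + ω_rod × AP, with AP = 0.0628 m along the rod.
Components: V_Px = −rω sinθ − a·ω_rod·sinφ = -0.19386 m/s;  V_Py = rω cosθ + a·ω_rod·cosφ = -0.24305 m/s.
|V_P| = √(V_Px² + V_Py²) = 0.3109 m/s.

0.311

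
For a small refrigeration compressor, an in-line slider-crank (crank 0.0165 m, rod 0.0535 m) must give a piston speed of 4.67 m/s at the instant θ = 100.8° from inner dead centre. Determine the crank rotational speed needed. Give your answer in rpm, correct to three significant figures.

For an in-line slider-crank, |v_piston| = rω|sinθ|·[1 + r cosθ/√(L² − r² sin²θ)].
With r = 0.0165 m, L = 0.0535 m, θ = 100.8°: the bracketed kinematic factor |dx/dθ| = 0.015225 m.
ω = v/|dx/dθ| = 4.67/0.015225 = 306.73 rad/s.
N = 60ω/(2π) = 2929.1 rpm.

2930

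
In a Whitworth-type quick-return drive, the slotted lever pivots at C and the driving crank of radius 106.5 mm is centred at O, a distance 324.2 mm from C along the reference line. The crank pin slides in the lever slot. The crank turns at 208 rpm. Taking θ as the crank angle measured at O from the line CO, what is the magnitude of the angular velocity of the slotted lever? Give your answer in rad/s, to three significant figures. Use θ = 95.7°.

ω = 21.78 rad/s (from 208 rpm).
Crank pin A relative to C: A = (d + r cosθ, r sinθ); lever angle φ = atan2(r sinθ, d + r cosθ).
Differentiating tanφ: φ̇ = rω(d cosθ + r)/(d² + r² + 2dr cosθ).
d² + r² + 2dr cosθ = |CA|² = 0.109589 m²;  d cosθ + r = +0.074301 m.
|ω_lever| = |0.1065·21.78·+0.074301| / 0.109589 = 1.5728 rad/s.

1.57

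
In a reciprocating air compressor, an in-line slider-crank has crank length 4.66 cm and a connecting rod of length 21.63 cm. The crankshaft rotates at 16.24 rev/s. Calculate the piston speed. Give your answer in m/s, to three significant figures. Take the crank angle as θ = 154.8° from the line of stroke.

1.63

ω = 2π·16.2 = 102 rad/s
For an in-line slider-crank, x = r cosθ + √(L² − r² sin²θ), so v = −rω sinθ·[1 + r cosθ/√(L² − r² sin²θ)].
With r = 0.0466 m, L = 0.2163 m, θ = 154.8°: √(L² − r² sin²θ) = 0.21539 m.
v = −0.0466·102·0.42578·[1 + 0.0466·-0.90483/0.21539] = -1.6282 m/s.
|v| = 1.6282 m/s.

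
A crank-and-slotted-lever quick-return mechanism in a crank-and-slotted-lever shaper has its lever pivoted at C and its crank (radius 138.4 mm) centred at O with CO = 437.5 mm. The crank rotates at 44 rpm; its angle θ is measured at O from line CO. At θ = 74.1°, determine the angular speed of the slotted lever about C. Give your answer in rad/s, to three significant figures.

0.676

ω = 4.608 rad/s (from 44 rpm).
Crank pin A relative to C: A = (d + r cosθ, r sinθ); lever angle φ = atan2(r sinθ, d + r cosθ).
Differentiating tanφ: φ̇ = rω(d cosθ + r)/(d² + r² + 2dr cosθ).
d² + r² + 2dr cosθ = |CA|² = 0.243737 m²;  d cosθ + r = +0.25826 m.
|ω_lever| = |0.1384·4.608·+0.25826| / 0.243737 = 0.67569 rad/s.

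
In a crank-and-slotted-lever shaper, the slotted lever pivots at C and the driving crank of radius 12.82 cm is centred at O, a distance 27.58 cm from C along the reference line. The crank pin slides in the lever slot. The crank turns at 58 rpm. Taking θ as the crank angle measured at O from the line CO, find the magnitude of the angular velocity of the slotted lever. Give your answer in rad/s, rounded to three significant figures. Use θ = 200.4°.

3.87

ω = 6.074 rad/s (from 58 rpm).
Crank pin A relative to C: A = (d + r cosθ, r sinθ); lever angle φ = atan2(r sinθ, d + r cosθ).
Differentiating tanφ: φ̇ = rω(d cosθ + r)/(d² + r² + 2dr cosθ).
d² + r² + 2dr cosθ = |CA|² = 0.0262209 m²;  d cosθ + r = -0.1303 m.
|ω_lever| = |0.1282·6.074·-0.1303| / 0.0262209 = 3.8695 rad/s.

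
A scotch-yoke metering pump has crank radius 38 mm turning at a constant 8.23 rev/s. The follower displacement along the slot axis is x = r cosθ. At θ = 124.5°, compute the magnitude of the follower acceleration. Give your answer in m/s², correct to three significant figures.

ω = 51.71 rad/s (from 8.23 rev/s).
x = r cosθ ⇒ ẍ = −rω² cosθ (ω constant).
|a| = rω²|cosθ| = 0.038·(51.71)²·|cos 124.5°| = 57.553 m/s².

57.6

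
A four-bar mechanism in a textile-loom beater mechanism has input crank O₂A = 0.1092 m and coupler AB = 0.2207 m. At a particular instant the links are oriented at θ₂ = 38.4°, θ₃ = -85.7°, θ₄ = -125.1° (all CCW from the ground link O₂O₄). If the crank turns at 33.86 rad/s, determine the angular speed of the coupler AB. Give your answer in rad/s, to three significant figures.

7.50

ω₂ = 33.86 rad/s
Differentiating the loop-closure r₂e^{iθ₂}+r₃e^{iθ₃}=r₁+r₄e^{iθ₄} gives r₂ω₂e^{iθ₂}+r₃ω₃e^{iθ₃}=r₄ω₄e^{iθ₄}.
Eliminating the other unknown: ω₃ = r₂ω₂ sin(θ₄−θ₂) / [r₃ sin(θ₃−θ₄)].
Numerator sine = -0.28402; denominator sine = +0.63473.
Result = 0.1092·33.86·(-0.28402) / (0.2207·(+0.63473)) = -7.4965 rad/s; magnitude 7.4965 rad/s.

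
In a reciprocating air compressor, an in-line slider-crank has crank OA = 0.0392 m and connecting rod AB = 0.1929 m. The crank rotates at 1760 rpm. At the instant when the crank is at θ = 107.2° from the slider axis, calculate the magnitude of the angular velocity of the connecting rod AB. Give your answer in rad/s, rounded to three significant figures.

11.3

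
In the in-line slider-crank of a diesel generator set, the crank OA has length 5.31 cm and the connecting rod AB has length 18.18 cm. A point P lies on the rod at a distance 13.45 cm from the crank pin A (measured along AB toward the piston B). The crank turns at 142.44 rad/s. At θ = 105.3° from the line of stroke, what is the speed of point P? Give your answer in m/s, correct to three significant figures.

6.88

ω = 142.4 rad/s.  Crank-pin speed |V_A| = rω = 7.5636 m/s, perpendicular to OA.
Rod angle: sinφ = −(r/L) sinθ ⇒ φ = -16.363°; ω_rod = −rω cosθ/√(L²−r²sin²θ) = +11.442 rad/s.
V_P = V_A + ω_rod × AP, with AP = 0.1345 m along the rod.
Components: V_Px = −rω sinθ − a·ω_rod·sinφ = -6.8619 m/s;  V_Py = rω cosθ + a·ω_rod·cosφ = -0.51926 m/s.
|V_P| = √(V_Px² + V_Py²) = 6.8816 m/s.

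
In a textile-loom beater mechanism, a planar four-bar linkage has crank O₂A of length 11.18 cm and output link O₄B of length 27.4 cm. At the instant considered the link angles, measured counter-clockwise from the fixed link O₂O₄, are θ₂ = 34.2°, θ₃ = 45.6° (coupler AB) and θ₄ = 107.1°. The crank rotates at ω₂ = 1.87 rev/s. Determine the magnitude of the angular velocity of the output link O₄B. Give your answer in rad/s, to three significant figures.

ω₂ = 11.75 rad/s (from 1.87 rev/s).
Differentiating the loop-closure r₂e^{iθ₂}+r₃e^{iθ₃}=r₁+r₄e^{iθ₄} gives r₂ω₂e^{iθ₂}+r₃ω₃e^{iθ₃}=r₄ω₄e^{iθ₄}.
Eliminating the other unknown: ω₄ = r₂ω₂ sin(θ₂−θ₃) / [r₄ sin(θ₄−θ₃)].
Numerator sine = -0.19766; denominator sine = +0.87882.
Result = 0.1118·11.75·(-0.19766) / (0.274·(+0.87882)) = -1.0783 rad/s; magnitude 1.0783 rad/s.

1.08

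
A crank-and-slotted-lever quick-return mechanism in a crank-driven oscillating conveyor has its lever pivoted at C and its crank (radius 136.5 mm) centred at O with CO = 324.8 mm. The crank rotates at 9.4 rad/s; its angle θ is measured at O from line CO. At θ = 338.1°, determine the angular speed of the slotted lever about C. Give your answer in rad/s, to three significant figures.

ω = 9.4 rad/s
Crank pin A relative to C: A = (d + r cosθ, r sinθ); lever angle φ = atan2(r sinθ, d + r cosθ).
Differentiating tanφ: φ̇ = rω(d cosθ + r)/(d² + r² + 2dr cosθ).
d² + r² + 2dr cosθ = |CA|² = 0.206399 m²;  d cosθ + r = +0.43786 m.
|ω_lever| = |0.1365·9.4·+0.43786| / 0.206399 = 2.722 rad/s.

2.72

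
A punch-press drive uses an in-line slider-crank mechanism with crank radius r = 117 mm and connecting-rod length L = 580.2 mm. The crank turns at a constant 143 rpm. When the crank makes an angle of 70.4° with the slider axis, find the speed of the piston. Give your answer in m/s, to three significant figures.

1.76

ω = 2π·143/60 = 14.97 rad/s
For an in-line slider-crank, x = r cosθ + √(L² − r² sin²θ), so v = −rω sinθ·[1 + r cosθ/√(L² − r² sin²θ)].
With r = 0.117 m, L = 0.5802 m, θ = 70.4°: √(L² − r² sin²θ) = 0.56963 m.
v = −0.117·14.97·0.94206·[1 + 0.117·0.33545/0.56963] = -1.7643 m/s.
|v| = 1.7643 m/s.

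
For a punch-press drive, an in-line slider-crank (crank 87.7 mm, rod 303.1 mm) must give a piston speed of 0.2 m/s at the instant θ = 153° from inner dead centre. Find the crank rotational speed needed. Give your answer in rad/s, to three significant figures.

6.79

For an in-line slider-crank, |v_piston| = rω|sinθ|·[1 + r cosθ/√(L² − r² sin²θ)].
With r = 0.0877 m, L = 0.3031 m, θ = 153°: the bracketed kinematic factor |dx/dθ| = 0.029461 m.
ω = v/|dx/dθ| = 0.2/0.029461 = 6.7887 rad/s.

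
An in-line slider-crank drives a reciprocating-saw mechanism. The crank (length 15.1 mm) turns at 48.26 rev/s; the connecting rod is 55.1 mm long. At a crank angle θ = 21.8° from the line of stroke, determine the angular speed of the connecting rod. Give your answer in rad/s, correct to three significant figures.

ω = 303.2 rad/s (converted from 48.26 rev/s).
The rod makes angle φ with the slider axis where L sinφ = r sinθ; differentiating, L cosφ·φ̇ = r ω cosθ.
L cosφ = √(L² − r² sin²θ) = 0.054814 m.
|ω_rod| = r ω |cosθ| / √(L² − r² sin²θ) = 0.0151·303.2·0.92849/0.054814 = 77.558 rad/s.

77.6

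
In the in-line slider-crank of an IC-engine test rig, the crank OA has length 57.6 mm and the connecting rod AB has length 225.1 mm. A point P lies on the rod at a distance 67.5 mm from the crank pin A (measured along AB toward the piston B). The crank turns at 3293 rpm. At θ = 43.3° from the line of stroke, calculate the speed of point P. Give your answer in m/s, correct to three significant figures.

17.6

ω = 344.8 rad/s.  Crank-pin speed |V_A| = rω = 19.863 m/s, perpendicular to OA.
Rod angle: sinφ = −(r/L) sinθ ⇒ φ = -10.107°; ω_rod = −rω cosθ/√(L²−r²sin²θ) = -65.231 rad/s.
V_P = V_A + ω_rod × AP, with AP = 0.0675 m along the rod.
Components: V_Px = −rω sinθ − a·ω_rod·sinφ = -14.395 m/s;  V_Py = rω cosθ + a·ω_rod·cosφ = +10.121 m/s.
|V_P| = √(V_Px² + V_Py²) = 17.597 m/s.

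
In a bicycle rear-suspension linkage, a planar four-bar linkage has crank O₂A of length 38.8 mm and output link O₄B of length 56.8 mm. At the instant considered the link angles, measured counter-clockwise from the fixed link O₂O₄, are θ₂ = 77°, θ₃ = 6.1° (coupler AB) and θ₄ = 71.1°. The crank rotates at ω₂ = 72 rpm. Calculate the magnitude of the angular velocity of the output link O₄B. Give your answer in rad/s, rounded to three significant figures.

ω₂ = 7.54 rad/s (from 72 rpm).
Differentiating the loop-closure r₂e^{iθ₂}+r₃e^{iθ₃}=r₁+r₄e^{iθ₄} gives r₂ω₂e^{iθ₂}+r₃ω₃e^{iθ₃}=r₄ω₄e^{iθ₄}.
Eliminating the other unknown: ω₄ = r₂ω₂ sin(θ₂−θ₃) / [r₄ sin(θ₄−θ₃)].
Numerator sine = +0.94495; denominator sine = +0.90631.
Result = 0.0388·7.54·(+0.94495) / (0.0568·(+0.90631)) = +5.37 rad/s; magnitude 5.37 rad/s.

5.37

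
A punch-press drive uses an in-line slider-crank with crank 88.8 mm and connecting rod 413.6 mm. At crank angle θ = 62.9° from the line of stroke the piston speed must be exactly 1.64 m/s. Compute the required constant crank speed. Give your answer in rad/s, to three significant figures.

18.9

For an in-line slider-crank, |v_piston| = rω|sinθ|·[1 + r cosθ/√(L² − r² sin²θ)].
With r = 0.0888 m, L = 0.4136 m, θ = 62.9°: the bracketed kinematic factor |dx/dθ| = 0.086928 m.
ω = v/|dx/dθ| = 1.64/0.086928 = 18.866 rad/s.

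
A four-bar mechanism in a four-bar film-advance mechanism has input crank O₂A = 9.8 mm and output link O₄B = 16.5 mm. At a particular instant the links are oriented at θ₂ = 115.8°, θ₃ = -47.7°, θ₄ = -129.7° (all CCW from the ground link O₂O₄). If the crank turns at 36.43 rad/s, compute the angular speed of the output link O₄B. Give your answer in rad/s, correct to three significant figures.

6.21

ω₂ = 36.43 rad/s
Differentiating the loop-closure r₂e^{iθ₂}+r₃e^{iθ₃}=r₁+r₄e^{iθ₄} gives r₂ω₂e^{iθ₂}+r₃ω₃e^{iθ₃}=r₄ω₄e^{iθ₄}.
Eliminating the other unknown: ω₄ = r₂ω₂ sin(θ₂−θ₃) / [r₄ sin(θ₄−θ₃)].
Numerator sine = +0.28402; denominator sine = -0.99027.
Result = 0.0098·36.43·(+0.28402) / (0.0165·(-0.99027)) = -6.2057 rad/s; magnitude 6.2057 rad/s.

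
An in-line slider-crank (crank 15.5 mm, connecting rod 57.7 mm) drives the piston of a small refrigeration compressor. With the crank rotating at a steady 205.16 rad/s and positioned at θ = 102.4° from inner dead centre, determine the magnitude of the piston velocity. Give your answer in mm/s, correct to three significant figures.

2920

ω = 205.2 rad/s
For an in-line slider-crank, x = r cosθ + √(L² − r² sin²θ), so v = −rω sinθ·[1 + r cosθ/√(L² − r² sin²θ)].
With r = 0.0155 m, L = 0.0577 m, θ = 102.4°: √(L² − r² sin²θ) = 0.055679 m.
v = −0.0155·205.2·0.97667·[1 + 0.0155·-0.21474/0.055679] = -2.9201 m/s.
|v| = 2.9201 m/s = 2920.1 mm/s.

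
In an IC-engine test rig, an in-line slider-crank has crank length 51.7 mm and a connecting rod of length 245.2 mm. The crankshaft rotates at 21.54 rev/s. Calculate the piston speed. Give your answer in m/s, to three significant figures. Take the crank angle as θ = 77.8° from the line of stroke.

ω = 2π·21.5 = 135.3 rad/s
For an in-line slider-crank, x = r cosθ + √(L² − r² sin²θ), so v = −rω sinθ·[1 + r cosθ/√(L² − r² sin²θ)].
With r = 0.0517 m, L = 0.2452 m, θ = 77.8°: √(L² − r² sin²θ) = 0.23994 m.
v = −0.0517·135.3·0.97742·[1 + 0.0517·0.21132/0.23994] = -7.1505 m/s.
|v| = 7.1505 m/s.

7.15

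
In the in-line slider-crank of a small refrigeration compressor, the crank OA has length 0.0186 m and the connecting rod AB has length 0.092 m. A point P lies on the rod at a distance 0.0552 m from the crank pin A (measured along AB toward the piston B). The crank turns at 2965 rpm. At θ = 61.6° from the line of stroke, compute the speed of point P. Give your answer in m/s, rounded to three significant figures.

ω = 310.5 rad/s.  Crank-pin speed |V_A| = rω = 5.7752 m/s, perpendicular to OA.
Rod angle: sinφ = −(r/L) sinθ ⇒ φ = -10.244°; ω_rod = −rω cosθ/√(L²−r²sin²θ) = -30.34 rad/s.
V_P = V_A + ω_rod × AP, with AP = 0.0552 m along the rod.
Components: V_Px = −rω sinθ − a·ω_rod·sinφ = -5.378 m/s;  V_Py = rω cosθ + a·ω_rod·cosφ = +1.0987 m/s.
|V_P| = √(V_Px² + V_Py²) = 5.4891 m/s.

5.49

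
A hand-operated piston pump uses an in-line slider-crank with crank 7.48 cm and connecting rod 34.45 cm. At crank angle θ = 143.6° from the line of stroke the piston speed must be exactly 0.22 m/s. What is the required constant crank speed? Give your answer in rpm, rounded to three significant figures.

57.5

For an in-line slider-crank, |v_piston| = rω|sinθ|·[1 + r cosθ/√(L² − r² sin²θ)].
With r = 0.0748 m, L = 0.3445 m, θ = 143.6°: the bracketed kinematic factor |dx/dθ| = 0.036565 m.
ω = v/|dx/dθ| = 0.22/0.036565 = 6.0167 rad/s.
N = 60ω/(2π) = 57.455 rpm.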